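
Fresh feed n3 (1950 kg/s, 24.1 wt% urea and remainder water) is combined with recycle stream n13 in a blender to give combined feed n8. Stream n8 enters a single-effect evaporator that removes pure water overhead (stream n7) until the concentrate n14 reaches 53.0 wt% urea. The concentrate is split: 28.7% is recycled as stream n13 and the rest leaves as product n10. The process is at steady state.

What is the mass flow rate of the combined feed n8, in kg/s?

Overall urea balance (none leaves overhead): urea in fresh feed = urea in product, i.e. 1950×0.241 = (1−0.287)·n14·0.530.
n14 = 469.95/(0.530×0.713) = 1243.6 kg/s.
Recycle n13 = 0.287×1243.6 = 356.92 kg/s.
Combined feed n8 = 1950 + 356.92 = 2306.9 kg/s.

2307 kg/s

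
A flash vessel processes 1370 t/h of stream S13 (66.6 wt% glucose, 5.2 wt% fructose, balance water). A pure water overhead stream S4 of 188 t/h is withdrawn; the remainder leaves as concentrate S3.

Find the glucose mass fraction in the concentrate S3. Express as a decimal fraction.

0.772

glucose is not removed: 1370×0.666 = 912.42 t/h of glucose enters S3.
Concentrate = 1370 − 188 = 1182 t/h.
Mass fraction = 912.42/1182 = 0.772.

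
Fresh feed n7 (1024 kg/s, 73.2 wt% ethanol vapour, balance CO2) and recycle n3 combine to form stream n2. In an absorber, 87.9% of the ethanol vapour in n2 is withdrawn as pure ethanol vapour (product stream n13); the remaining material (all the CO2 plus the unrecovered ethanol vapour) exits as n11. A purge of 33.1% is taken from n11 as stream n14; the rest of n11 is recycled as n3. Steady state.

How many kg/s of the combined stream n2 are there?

CO2 enters only via n7 and leaves only via the purge: 1024×0.268 = 0.331×(CO2 in n11), and the absorber passes all CO2, so CO2 in n2 = CO2 in n11 = 829.1 kg/s.
ethanol vapour in n2: m_A = 1024×0.732 + (1−0.331)·(1−0.879)·m_A, so m_A = 749.57/0.9191 = 815.59 kg/s.
n2 = 815.59 + 829.1 = 1644.7 kg/s.

1645 kg/s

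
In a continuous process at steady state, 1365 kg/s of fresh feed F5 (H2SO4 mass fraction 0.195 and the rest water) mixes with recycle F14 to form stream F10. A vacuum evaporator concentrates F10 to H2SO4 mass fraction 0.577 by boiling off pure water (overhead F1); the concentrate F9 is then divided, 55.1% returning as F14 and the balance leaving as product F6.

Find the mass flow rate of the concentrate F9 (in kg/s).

Overall H2SO4 balance (none leaves overhead): H2SO4 in fresh feed = H2SO4 in product, i.e. 1365×0.195 = (1−0.551)·F9·0.577.
F9 = 266.18/(0.577×0.449) = 1027.4 kg/s.

1027 kg/s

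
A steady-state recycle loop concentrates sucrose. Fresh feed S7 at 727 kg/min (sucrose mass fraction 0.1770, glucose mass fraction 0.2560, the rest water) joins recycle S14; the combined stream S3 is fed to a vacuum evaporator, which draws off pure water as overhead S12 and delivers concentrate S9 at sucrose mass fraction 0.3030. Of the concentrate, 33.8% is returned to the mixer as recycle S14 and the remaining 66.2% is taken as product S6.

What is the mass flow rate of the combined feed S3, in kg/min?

Overall sucrose balance (none leaves overhead): sucrose in fresh feed = sucrose in product, i.e. 727×0.177 = (1−0.338)·S9·0.303.
S9 = 128.68/(0.303×0.662) = 641.52 kg/min.
Recycle S14 = 0.338×641.52 = 216.83 kg/min.
Combined feed S3 = 727 + 216.83 = 943.83 kg/min.

943.8 kg/min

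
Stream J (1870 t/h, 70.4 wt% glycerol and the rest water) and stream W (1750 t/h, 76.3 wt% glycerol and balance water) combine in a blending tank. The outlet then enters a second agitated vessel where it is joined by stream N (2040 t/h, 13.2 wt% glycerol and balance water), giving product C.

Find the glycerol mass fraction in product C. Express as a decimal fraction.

0.516

Overall, product flow = 5660 t/h.
glycerol in = 1870×0.704 + 1750×0.763 + 2040×0.132 = 2921 t/h.
glycerol fraction in C = 0.516.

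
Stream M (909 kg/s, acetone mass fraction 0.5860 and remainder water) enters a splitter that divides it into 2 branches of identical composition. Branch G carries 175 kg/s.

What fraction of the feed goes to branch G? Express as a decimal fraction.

Fraction to G = 175/909 = 0.1925.

0.193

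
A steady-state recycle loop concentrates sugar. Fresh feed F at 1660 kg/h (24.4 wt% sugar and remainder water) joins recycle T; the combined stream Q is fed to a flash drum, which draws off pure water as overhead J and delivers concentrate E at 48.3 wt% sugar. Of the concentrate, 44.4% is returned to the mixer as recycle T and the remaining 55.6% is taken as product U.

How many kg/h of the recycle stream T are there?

669.7 kg/h

Overall sugar balance (none leaves overhead): sugar in fresh feed = sugar in product, i.e. 1660×0.244 = (1−0.444)·E·0.483.
E = 405.04/(0.483×0.556) = 1508.3 kg/h.
Recycle T = 0.444×1508.3 = 669.67 kg/h.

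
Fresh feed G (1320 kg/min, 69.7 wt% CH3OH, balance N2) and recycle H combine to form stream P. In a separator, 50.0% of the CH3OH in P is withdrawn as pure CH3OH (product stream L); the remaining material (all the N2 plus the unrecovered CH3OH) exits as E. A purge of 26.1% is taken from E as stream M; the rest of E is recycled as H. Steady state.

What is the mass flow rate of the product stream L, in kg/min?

CH3OH in P: m_A = 1320×0.697 + (1−0.261)·(1−0.500)·m_A, so m_A = 920.04/0.6305 = 1459.2 kg/min.
Product L = 0.500×1459.2 = 729.61 kg/min.

729.6 kg/min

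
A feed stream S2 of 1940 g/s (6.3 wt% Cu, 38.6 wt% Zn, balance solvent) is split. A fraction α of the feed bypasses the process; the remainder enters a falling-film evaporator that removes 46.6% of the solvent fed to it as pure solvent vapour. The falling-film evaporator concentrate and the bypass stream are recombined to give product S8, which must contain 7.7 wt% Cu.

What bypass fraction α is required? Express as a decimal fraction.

All 1940×0.063 = 122.22 g/s of Cu reaches S8, so S8 = 122.22/0.077 = 1587.3 g/s and vapour = 352.73 g/s.
The evaporator receives (1−α)·1940 of feed at 0.551 solvent and removes 0.466 of that solvent:
0.466×0.551×(1−α)×1940 = 352.73
(1−α) = 352.73/498.13 = 0.7081;  α = 0.2919.

0.292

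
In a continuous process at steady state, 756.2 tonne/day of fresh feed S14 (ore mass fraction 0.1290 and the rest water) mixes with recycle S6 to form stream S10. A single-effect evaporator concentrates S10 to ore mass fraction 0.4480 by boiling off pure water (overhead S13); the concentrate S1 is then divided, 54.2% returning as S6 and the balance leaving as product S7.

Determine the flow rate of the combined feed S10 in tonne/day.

1014 tonne/day

Overall ore balance (none leaves overhead): ore in fresh feed = ore in product, i.e. 756.2×0.129 = (1−0.542)·S1·0.448.
S1 = 97.55/(0.448×0.458) = 475.43 tonne/day.
Recycle S6 = 0.542×475.43 = 257.68 tonne/day.
Combined feed S10 = 756.2 + 257.68 = 1013.9 tonne/day.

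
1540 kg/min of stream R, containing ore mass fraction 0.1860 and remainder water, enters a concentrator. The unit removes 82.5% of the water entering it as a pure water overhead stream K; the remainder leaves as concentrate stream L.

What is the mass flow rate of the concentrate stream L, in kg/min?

water entering = 1540×0.814 = 1253.6 kg/min; overhead removed = 0.825×1253.6 = 1034.2 kg/min.
Concentrate = 1540 − 1034.2 = 505.81 kg/min.

505.8 kg/min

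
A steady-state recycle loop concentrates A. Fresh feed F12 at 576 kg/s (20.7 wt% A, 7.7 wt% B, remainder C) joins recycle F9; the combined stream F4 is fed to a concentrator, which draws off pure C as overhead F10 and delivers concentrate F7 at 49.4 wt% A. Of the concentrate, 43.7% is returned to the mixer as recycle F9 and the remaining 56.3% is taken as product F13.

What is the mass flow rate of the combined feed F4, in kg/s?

Overall A balance (none leaves overhead): A in fresh feed = A in product, i.e. 576×0.207 = (1−0.437)·F7·0.494.
F7 = 119.23/(0.494×0.563) = 428.7 kg/s.
Recycle F9 = 0.437×428.7 = 187.34 kg/s.
Combined feed F4 = 576 + 187.34 = 763.34 kg/s.

763.3 kg/s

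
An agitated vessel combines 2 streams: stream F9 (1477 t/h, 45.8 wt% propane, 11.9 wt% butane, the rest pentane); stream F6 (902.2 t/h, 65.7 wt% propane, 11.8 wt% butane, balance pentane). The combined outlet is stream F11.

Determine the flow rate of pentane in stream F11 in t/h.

pentane out = pentane in = 1477×0.423 + 902.2×0.225 = 827.77 t/h.

827.8 t/h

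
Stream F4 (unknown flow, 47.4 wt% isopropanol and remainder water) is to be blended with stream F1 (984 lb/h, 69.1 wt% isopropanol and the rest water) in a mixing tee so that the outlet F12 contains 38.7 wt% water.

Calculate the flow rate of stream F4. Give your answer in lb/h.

Let F4 be the unknown flow. Total out = 984 + F4.
water balance: 304.06 + 0.526·F4 = 0.387·(984 + F4)
(0.526 − 0.387)·F4 = 0.387×984 − 304.06 = 76.752
F4 = 76.752 / 0.139 = 552.17 lb/h

552.2 lb/h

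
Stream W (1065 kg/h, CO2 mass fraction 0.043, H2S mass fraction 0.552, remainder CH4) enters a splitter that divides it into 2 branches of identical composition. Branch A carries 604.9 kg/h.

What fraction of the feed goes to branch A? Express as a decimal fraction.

0.568

Fraction to A = 604.9/1065 = 0.5680.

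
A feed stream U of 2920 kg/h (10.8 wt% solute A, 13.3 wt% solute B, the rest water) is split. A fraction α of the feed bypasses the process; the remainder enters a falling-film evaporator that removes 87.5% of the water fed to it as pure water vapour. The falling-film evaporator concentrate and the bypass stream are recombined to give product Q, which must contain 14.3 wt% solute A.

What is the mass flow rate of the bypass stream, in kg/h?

1844 kg/h

All 2920×0.108 = 315.36 kg/h of solute A reaches Q, so Q = 315.36/0.143 = 2205.3 kg/h and vapour = 714.69 kg/h.
The evaporator receives (1−α)·2920 of feed at 0.759 water and removes 0.875 of that water:
0.875×0.759×(1−α)×2920 = 714.69
(1−α) = 714.69/1939.2 = 0.3685;  α = 0.6315.
Bypass flow = 0.6315×2920 = 1843.9 kg/h.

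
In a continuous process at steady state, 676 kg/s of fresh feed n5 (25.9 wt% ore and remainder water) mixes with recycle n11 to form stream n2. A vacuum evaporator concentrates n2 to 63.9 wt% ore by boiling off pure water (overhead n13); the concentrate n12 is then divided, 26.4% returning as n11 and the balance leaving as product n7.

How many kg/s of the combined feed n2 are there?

774.3 kg/s

Overall ore balance (none leaves overhead): ore in fresh feed = ore in product, i.e. 676×0.259 = (1−0.264)·n12·0.639.
n12 = 175.08/(0.639×0.736) = 372.28 kg/s.
Recycle n11 = 0.264×372.28 = 98.281 kg/s.
Combined feed n2 = 676 + 98.281 = 774.28 kg/s.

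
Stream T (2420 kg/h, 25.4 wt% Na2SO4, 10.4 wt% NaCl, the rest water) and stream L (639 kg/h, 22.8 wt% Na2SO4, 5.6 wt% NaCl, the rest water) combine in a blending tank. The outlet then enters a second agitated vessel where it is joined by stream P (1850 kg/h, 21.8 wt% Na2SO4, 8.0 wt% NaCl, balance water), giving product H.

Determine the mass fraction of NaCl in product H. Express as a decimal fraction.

Overall, product flow = 4909 kg/h.
NaCl in = 2420×0.104 + 639×0.056 + 1850×0.080 = 435.46 kg/h.
NaCl fraction in H = 0.089.

0.089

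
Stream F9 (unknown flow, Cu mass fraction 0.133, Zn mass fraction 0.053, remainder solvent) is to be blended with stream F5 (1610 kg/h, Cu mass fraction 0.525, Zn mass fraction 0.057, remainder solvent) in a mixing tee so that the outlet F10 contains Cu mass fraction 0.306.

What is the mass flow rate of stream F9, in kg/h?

2038 kg/h

Let F9 be the unknown flow. Total out = 1610 + F9.
Cu balance: 845.25 + 0.133·F9 = 0.306·(1610 + F9)
(0.133 − 0.306)·F9 = 0.306×1610 − 845.25 = -352.59
F9 = -352.59 / -0.173 = 2038.1 kg/h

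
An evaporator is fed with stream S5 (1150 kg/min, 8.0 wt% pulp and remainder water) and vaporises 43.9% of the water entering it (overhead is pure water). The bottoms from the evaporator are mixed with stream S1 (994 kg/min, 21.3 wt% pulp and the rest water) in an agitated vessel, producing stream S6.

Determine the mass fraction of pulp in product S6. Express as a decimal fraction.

0.181

Vapour removed = 0.439×0.920×1150 = 464.46 kg/min; concentrate = 685.54 kg/min.
pulp reaching the mixer = 92 (from concentrate) + 994×0.213 = 303.72 kg/min.
Product flow = 685.54 + 994 = 1679.5 kg/min; pulp fraction = 0.181.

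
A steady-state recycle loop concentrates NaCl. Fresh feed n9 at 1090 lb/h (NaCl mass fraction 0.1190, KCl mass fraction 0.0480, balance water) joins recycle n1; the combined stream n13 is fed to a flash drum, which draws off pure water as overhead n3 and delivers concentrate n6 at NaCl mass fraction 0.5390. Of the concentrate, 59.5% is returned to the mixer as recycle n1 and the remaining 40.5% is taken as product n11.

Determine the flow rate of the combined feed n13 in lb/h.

Overall NaCl balance (none leaves overhead): NaCl in fresh feed = NaCl in product, i.e. 1090×0.119 = (1−0.595)·n6·0.539.
n6 = 129.71/(0.539×0.405) = 594.2 lb/h.
Recycle n1 = 0.595×594.2 = 353.55 lb/h.
Combined feed n13 = 1090 + 353.55 = 1443.5 lb/h.

1444 lb/h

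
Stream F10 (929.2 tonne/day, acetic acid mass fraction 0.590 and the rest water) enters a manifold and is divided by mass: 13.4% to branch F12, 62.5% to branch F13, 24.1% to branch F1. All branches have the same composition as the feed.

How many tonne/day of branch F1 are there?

223.9 tonne/day

Branch F1 flow = 0.241×929.2 = 223.94 tonne/day.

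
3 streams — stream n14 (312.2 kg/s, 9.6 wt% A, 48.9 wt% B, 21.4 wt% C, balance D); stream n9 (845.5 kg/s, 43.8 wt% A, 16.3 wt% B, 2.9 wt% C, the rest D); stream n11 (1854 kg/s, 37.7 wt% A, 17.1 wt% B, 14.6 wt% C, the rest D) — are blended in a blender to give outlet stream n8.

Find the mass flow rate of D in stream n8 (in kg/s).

D out = D in = 312.2×0.201 + 845.5×0.370 + 1854×0.306 = 942.91 kg/s.

942.9 kg/s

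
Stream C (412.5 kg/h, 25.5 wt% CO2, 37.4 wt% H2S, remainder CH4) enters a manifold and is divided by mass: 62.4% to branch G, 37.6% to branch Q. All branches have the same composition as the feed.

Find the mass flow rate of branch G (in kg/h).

Branch G flow = 0.624×412.5 = 257.4 kg/h.

257.4 kg/h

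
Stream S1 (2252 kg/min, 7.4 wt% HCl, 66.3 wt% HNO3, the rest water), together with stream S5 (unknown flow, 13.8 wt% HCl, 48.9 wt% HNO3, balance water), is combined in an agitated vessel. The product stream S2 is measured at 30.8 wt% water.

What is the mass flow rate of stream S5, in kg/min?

1559 kg/min

Let S5 be the unknown flow. Total out = 2252 + S5.
water balance: 592.28 + 0.373·S5 = 0.308·(2252 + S5)
(0.373 − 0.308)·S5 = 0.308×2252 − 592.28 = 101.34
S5 = 101.34 / 0.065 = 1559.1 kg/min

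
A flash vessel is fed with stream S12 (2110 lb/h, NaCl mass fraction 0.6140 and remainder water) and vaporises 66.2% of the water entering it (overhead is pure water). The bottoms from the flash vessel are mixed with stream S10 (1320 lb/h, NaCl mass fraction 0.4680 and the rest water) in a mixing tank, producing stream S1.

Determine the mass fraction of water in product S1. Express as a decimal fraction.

0.3381

Vapour removed = 0.662×0.386×2110 = 539.17 lb/h; concentrate = 1570.8 lb/h.
water reaching the mixer = 275.29 (from concentrate) + 1320×0.532 = 977.53 lb/h.
Product flow = 1570.8 + 1320 = 2890.8 lb/h; water fraction = 0.3381.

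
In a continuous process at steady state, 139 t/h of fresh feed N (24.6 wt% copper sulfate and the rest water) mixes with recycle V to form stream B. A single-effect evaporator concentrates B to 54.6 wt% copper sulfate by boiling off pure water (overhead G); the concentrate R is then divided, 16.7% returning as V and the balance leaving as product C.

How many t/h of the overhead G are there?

Overall copper sulfate balance (none leaves overhead): copper sulfate in fresh feed = copper sulfate in product, i.e. 139×0.246 = (1−0.167)·R·0.546.
R = 34.194/(0.546×0.833) = 75.182 t/h.
Recycle V = 0.167×75.182 = 12.555 t/h.
Combined feed B = 139 + 12.555 = 151.56 t/h.
Overhead G = B − R = 151.56 − 75.182 = 76.374 t/h.

76.37 t/h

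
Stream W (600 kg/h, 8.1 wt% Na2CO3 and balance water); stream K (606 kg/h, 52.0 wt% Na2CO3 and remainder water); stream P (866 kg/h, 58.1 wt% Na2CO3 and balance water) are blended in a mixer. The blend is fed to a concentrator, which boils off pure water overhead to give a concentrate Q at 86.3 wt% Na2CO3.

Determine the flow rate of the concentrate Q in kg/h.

1004 kg/h

Na2CO3 entering = 600×0.081 + 606×0.520 + 866×0.581 = 866.87 kg/h.
All Na2CO3 reports to Q, so Q = 866.87/0.863 = 1004.5 kg/h.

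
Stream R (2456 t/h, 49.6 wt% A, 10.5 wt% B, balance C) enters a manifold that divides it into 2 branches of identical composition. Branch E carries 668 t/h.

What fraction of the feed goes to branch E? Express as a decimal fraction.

0.272

Fraction to E = 668/2456 = 0.2720.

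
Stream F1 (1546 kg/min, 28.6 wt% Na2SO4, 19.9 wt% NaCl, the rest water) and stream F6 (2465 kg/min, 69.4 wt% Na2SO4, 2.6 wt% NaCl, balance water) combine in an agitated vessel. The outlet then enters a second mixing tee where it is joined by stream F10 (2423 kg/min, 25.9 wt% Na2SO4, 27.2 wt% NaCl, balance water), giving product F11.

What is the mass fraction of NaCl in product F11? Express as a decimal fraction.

0.1602

Overall, product flow = 6434 kg/min.
NaCl in = 1546×0.199 + 2465×0.026 + 2423×0.272 = 1030.8 kg/min.
NaCl fraction in F11 = 0.1602.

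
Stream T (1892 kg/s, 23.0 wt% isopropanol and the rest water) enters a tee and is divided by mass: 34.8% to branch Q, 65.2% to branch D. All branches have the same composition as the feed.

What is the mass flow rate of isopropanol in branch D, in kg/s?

283.7 kg/s

Branch D total = 0.652×1892 = 1233.6 kg/s.
isopropanol in D = 0.230×1233.6 = 283.72 kg/s.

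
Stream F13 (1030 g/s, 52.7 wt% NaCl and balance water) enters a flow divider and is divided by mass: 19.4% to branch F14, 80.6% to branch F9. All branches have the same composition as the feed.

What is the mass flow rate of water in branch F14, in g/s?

94.51 g/s

Branch F14 total = 0.194×1030 = 199.82 g/s.
water in F14 = 0.473×199.82 = 94.515 g/s.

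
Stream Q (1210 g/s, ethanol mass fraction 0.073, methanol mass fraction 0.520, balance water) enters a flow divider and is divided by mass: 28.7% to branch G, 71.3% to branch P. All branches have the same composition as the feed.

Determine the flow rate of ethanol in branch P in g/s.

Branch P total = 0.713×1210 = 862.73 g/s.
ethanol in P = 0.073×862.73 = 62.979 g/s.

62.98 g/s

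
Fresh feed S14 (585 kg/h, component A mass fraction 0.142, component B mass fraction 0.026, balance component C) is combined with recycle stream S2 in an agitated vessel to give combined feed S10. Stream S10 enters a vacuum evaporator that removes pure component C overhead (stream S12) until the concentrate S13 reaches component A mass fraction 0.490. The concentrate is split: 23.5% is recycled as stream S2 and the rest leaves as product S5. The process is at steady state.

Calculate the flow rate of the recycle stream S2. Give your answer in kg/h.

52.08 kg/h

Overall component A balance (none leaves overhead): component A in fresh feed = component A in product, i.e. 585×0.142 = (1−0.235)·S13·0.490.
S13 = 83.07/(0.490×0.765) = 221.61 kg/h.
Recycle S2 = 0.235×221.61 = 52.078 kg/h.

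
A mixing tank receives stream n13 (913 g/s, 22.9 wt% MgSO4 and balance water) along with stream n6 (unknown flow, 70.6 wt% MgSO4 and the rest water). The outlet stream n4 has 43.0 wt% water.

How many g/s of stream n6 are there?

Let n6 be the unknown flow. Total out = 913 + n6.
water balance: 703.92 + 0.294·n6 = 0.430·(913 + n6)
(0.294 − 0.430)·n6 = 0.430×913 − 703.92 = -311.33
n6 = -311.33 / -0.136 = 2289.2 g/s

2289 g/s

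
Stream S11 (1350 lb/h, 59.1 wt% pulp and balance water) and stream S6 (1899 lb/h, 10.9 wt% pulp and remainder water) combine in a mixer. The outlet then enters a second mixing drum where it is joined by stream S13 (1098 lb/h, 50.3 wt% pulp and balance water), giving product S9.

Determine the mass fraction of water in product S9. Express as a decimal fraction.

0.642

Overall, product flow = 4347 lb/h.
water in = 1350×0.409 + 1899×0.891 + 1098×0.497 = 2789.9 lb/h.
water fraction in S9 = 0.642.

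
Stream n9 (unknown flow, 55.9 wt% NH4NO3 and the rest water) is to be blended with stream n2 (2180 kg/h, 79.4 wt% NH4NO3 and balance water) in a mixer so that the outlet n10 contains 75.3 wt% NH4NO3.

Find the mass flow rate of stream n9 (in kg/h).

460.7 kg/h

Let n9 be the unknown flow. Total out = 2180 + n9.
NH4NO3 balance: 1730.9 + 0.559·n9 = 0.753·(2180 + n9)
(0.559 − 0.753)·n9 = 0.753×2180 − 1730.9 = -89.38
n9 = -89.38 / -0.194 = 460.72 kg/h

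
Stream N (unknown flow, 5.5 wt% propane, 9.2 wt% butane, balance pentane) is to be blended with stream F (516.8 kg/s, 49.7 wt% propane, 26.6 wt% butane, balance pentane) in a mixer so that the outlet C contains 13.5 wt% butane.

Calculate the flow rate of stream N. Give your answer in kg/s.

Let N be the unknown flow. Total out = 516.8 + N.
butane balance: 137.47 + 0.092·N = 0.135·(516.8 + N)
(0.092 − 0.135)·N = 0.135×516.8 − 137.47 = -67.701
N = -67.701 / -0.043 = 1574.4 kg/s

1574 kg/s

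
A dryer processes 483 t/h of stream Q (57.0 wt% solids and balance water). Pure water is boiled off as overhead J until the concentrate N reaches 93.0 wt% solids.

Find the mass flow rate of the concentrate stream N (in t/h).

solids is conserved: 483×0.570 = 275.31 t/h all reports to the concentrate.
Concentrate = 275.31/(target fraction) = 296.03 t/h.

296 t/h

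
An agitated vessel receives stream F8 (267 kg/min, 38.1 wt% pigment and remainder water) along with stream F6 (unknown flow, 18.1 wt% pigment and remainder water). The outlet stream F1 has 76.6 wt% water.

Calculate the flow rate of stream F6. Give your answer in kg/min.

740.5 kg/min

Let F6 be the unknown flow. Total out = 267 + F6.
water balance: 165.27 + 0.819·F6 = 0.766·(267 + F6)
(0.819 − 0.766)·F6 = 0.766×267 − 165.27 = 39.249
F6 = 39.249 / 0.053 = 740.55 kg/min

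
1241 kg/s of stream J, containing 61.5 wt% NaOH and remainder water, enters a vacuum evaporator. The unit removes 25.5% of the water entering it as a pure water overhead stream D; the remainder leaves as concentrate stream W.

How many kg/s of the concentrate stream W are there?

1119 kg/s

water entering = 1241×0.385 = 477.79 kg/s; overhead removed = 0.255×477.79 = 121.84 kg/s.
Concentrate = 1241 − 121.84 = 1119.2 kg/s.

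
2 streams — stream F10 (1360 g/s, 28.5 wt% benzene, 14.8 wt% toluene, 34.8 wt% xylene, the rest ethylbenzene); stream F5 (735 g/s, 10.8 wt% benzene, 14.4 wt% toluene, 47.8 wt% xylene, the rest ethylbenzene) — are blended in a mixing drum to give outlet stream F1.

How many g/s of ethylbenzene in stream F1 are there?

ethylbenzene out = ethylbenzene in = 1360×0.219 + 735×0.270 = 496.29 g/s.

496.3 g/s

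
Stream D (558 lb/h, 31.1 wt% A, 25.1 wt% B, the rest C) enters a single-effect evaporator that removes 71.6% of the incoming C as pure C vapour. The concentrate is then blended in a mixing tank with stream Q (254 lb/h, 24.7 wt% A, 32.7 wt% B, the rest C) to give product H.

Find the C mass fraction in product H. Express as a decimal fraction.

0.279

Vapour removed = 0.716×0.438×558 = 174.99 lb/h; concentrate = 383.01 lb/h.
C reaching the mixer = 69.411 (from concentrate) + 254×0.426 = 177.61 lb/h.
Product flow = 383.01 + 254 = 637.01 lb/h; C fraction = 0.279.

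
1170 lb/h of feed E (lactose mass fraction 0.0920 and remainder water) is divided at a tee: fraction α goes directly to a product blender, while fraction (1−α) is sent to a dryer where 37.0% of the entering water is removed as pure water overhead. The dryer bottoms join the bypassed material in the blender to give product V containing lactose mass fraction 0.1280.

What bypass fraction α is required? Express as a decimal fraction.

All 1170×0.092 = 107.64 lb/h of lactose reaches V, so V = 107.64/0.128 = 840.94 lb/h and vapour = 329.06 lb/h.
The evaporator receives (1−α)·1170 of feed at 0.908 water and removes 0.370 of that water:
0.370×0.908×(1−α)×1170 = 329.06
(1−α) = 329.06/393.07 = 0.8372;  α = 0.1628.

0.163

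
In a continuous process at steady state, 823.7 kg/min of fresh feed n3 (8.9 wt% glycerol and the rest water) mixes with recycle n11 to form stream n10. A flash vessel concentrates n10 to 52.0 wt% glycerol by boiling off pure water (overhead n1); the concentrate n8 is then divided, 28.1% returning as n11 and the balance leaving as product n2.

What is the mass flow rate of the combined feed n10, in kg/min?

878.8 kg/min

Overall glycerol balance (none leaves overhead): glycerol in fresh feed = glycerol in product, i.e. 823.7×0.089 = (1−0.281)·n8·0.520.
n8 = 73.309/(0.520×0.719) = 196.08 kg/min.
Recycle n11 = 0.281×196.08 = 55.098 kg/min.
Combined feed n10 = 823.7 + 55.098 = 878.8 kg/min.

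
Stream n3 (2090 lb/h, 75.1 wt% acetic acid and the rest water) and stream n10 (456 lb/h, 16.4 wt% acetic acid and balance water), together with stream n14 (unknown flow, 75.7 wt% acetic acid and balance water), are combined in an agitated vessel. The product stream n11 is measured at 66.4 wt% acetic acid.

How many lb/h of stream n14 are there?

496.5 lb/h

Let n14 be the unknown flow. Total out = 2546 + n14.
acetic acid balance: 1644.4 + 0.757·n14 = 0.664·(2546 + n14)
(0.757 − 0.664)·n14 = 0.664×2546 − 1644.4 = 46.17
n14 = 46.17 / 0.093 = 496.45 lb/h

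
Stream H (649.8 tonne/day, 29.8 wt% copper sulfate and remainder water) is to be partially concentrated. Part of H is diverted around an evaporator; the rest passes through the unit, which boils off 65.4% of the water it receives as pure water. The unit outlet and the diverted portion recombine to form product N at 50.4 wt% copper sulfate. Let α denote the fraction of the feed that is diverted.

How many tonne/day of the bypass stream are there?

71.3 tonne/day

All 649.8×0.298 = 193.64 tonne/day of copper sulfate reaches N, so N = 193.64/0.504 = 384.21 tonne/day and vapour = 265.59 tonne/day.
The evaporator receives (1−α)·649.8 of feed at 0.702 water and removes 0.654 of that water:
0.654×0.702×(1−α)×649.8 = 265.59
(1−α) = 265.59/298.33 = 0.8903;  α = 0.1097.
Bypass flow = 0.1097×649.8 = 71.302 tonne/day.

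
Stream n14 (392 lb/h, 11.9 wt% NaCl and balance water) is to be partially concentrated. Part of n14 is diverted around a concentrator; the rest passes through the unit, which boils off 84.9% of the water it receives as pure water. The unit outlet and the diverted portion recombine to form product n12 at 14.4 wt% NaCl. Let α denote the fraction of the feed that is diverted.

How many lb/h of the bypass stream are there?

All 392×0.119 = 46.648 lb/h of NaCl reaches n12, so n12 = 46.648/0.144 = 323.94 lb/h and vapour = 68.056 lb/h.
The evaporator receives (1−α)·392 of feed at 0.881 water and removes 0.849 of that water:
0.849×0.881×(1−α)×392 = 68.056
(1−α) = 68.056/293.2 = 0.2321;  α = 0.7679.
Bypass flow = 0.7679×392 = 301.01 lb/h.

301 lb/h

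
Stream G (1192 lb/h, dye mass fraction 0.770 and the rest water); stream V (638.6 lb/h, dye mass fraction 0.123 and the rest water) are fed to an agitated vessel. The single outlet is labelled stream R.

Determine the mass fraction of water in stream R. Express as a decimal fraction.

Total flow out = 1192 + 638.6 = 1830.6 lb/h.
water in = 1192×0.230 + 638.6×0.877 = 834.21 lb/h.
water mass fraction in R = 834.21/1830.6 = 0.456.

0.456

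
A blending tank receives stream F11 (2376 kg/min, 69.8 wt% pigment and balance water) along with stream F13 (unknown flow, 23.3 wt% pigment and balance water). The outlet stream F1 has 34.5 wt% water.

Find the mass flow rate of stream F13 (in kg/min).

Let F13 be the unknown flow. Total out = 2376 + F13.
water balance: 717.55 + 0.767·F13 = 0.345·(2376 + F13)
(0.767 − 0.345)·F13 = 0.345×2376 − 717.55 = 102.17
F13 = 102.17 / 0.422 = 242.1 kg/min

242.1 kg/min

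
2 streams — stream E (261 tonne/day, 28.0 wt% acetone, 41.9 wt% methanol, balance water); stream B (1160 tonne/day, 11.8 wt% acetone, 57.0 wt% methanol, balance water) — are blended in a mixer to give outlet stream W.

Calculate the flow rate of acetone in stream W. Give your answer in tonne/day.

acetone out = acetone in = 261×0.280 + 1160×0.118 = 209.96 tonne/day.

210 tonne/day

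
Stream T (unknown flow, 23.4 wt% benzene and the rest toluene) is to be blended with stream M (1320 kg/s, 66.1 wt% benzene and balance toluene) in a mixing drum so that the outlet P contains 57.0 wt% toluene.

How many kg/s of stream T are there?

Let T be the unknown flow. Total out = 1320 + T.
toluene balance: 447.48 + 0.766·T = 0.570·(1320 + T)
(0.766 − 0.570)·T = 0.570×1320 − 447.48 = 304.92
T = 304.92 / 0.196 = 1555.7 kg/s

1556 kg/s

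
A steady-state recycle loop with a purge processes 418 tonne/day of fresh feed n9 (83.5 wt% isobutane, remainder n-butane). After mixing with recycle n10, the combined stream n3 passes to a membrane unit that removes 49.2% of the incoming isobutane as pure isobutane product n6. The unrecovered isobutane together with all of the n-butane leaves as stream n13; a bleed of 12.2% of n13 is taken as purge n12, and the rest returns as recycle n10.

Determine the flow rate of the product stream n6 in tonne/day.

isobutane in n3: m_A = 418×0.835 + (1−0.122)·(1−0.492)·m_A, so m_A = 349.03/0.5540 = 630.05 tonne/day.
Product n6 = 0.492×630.05 = 309.98 tonne/day.

310 tonne/day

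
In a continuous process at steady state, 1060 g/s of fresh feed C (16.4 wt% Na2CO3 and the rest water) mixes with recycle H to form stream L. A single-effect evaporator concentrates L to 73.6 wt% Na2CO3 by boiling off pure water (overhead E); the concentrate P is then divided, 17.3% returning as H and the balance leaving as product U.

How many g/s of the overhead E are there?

Overall Na2CO3 balance (none leaves overhead): Na2CO3 in fresh feed = Na2CO3 in product, i.e. 1060×0.164 = (1−0.173)·P·0.736.
P = 173.84/(0.736×0.827) = 285.61 g/s.
Recycle H = 0.173×285.61 = 49.41 g/s.
Combined feed L = 1060 + 49.41 = 1109.4 g/s.
Overhead E = L − P = 1109.4 − 285.61 = 823.8 g/s.

823.8 g/s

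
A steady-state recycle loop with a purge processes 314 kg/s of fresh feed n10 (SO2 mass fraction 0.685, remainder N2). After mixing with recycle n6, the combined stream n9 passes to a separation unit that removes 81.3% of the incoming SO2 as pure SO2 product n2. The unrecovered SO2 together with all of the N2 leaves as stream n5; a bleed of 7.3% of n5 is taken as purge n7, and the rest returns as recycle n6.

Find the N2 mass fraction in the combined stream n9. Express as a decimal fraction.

0.839

N2 enters only via n10 and leaves only via the purge: 314×0.315 = 0.073×(N2 in n5), and the separation unit passes all N2, so N2 in n9 = N2 in n5 = 1354.9 kg/s.
SO2 in n9: m_A = 314×0.685 + (1−0.073)·(1−0.813)·m_A, so m_A = 215.09/0.8267 = 260.19 kg/s.
n9 = 260.19 + 1354.9 = 1615.1 kg/s.
N2 fraction in n9 = 1354.9/1615.1 = 0.839.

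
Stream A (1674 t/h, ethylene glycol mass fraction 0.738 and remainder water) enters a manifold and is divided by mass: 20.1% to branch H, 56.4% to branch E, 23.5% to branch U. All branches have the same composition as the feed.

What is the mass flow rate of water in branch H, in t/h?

Branch H total = 0.201×1674 = 336.47 t/h.
water in H = 0.262×336.47 = 88.156 t/h.

88.16 t/h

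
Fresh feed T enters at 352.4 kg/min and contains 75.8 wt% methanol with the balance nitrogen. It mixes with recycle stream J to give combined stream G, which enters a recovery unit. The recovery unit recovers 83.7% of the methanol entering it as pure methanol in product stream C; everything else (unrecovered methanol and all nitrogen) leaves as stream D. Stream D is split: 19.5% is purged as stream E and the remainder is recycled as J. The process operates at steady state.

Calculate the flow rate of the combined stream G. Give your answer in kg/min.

nitrogen enters only via T and leaves only via the purge: 352.4×0.242 = 0.195×(nitrogen in D), and the recovery unit passes all nitrogen, so nitrogen in G = nitrogen in D = 437.34 kg/min.
methanol in G: m_A = 352.4×0.758 + (1−0.195)·(1−0.837)·m_A, so m_A = 267.12/0.8688 = 307.46 kg/min.
G = 307.46 + 437.34 = 744.8 kg/min.

744.8 kg/min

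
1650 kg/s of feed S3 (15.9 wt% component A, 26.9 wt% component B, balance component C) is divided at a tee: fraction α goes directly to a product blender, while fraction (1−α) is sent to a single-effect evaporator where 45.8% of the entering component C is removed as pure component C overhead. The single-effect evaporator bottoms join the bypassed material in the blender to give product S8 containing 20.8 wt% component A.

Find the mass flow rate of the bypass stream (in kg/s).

All 1650×0.159 = 262.35 kg/s of component A reaches S8, so S8 = 262.35/0.208 = 1261.3 kg/s and vapour = 388.7 kg/s.
The evaporator receives (1−α)·1650 of feed at 0.572 component C and removes 0.458 of that component C:
0.458×0.572×(1−α)×1650 = 388.7
(1−α) = 388.7/432.26 = 0.8992;  α = 0.1008.
Bypass flow = 0.1008×1650 = 166.27 kg/s.

166.3 kg/s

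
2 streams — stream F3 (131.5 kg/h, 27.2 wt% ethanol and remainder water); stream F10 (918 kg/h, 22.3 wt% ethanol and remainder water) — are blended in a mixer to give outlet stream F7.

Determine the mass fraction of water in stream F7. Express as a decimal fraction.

Total flow out = 131.5 + 918 = 1049.5 kg/h.
water in = 131.5×0.728 + 918×0.777 = 809.02 kg/h.
water mass fraction in F7 = 809.02/1049.5 = 0.7709.

0.7709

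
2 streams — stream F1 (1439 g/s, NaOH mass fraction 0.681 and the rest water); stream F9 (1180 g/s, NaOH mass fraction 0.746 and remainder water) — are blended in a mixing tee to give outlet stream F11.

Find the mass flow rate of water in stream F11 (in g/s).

water out = water in = 1439×0.319 + 1180×0.254 = 758.76 g/s.

758.8 g/s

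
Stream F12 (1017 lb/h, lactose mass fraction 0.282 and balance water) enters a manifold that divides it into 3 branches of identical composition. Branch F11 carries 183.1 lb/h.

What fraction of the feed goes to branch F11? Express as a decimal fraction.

0.180

Fraction to F11 = 183.1/1017 = 0.1800.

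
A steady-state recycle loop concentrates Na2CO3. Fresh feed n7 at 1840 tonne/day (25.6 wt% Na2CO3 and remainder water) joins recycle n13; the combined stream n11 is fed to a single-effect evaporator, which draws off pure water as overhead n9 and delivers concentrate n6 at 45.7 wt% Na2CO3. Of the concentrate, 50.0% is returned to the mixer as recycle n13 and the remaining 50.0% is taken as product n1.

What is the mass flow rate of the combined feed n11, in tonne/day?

2871 tonne/day

Overall Na2CO3 balance (none leaves overhead): Na2CO3 in fresh feed = Na2CO3 in product, i.e. 1840×0.256 = (1−0.500)·n6·0.457.
n6 = 471.04/(0.457×0.500) = 2061.4 tonne/day.
Recycle n13 = 0.500×2061.4 = 1030.7 tonne/day.
Combined feed n11 = 1840 + 1030.7 = 2870.7 tonne/day.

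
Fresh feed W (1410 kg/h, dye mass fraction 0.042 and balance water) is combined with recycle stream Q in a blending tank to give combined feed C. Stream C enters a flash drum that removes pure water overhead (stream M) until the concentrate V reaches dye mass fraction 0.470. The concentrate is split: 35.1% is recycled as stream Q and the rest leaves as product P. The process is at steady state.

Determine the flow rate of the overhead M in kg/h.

Overall dye balance (none leaves overhead): dye in fresh feed = dye in product, i.e. 1410×0.042 = (1−0.351)·V·0.470.
V = 59.22/(0.470×0.649) = 194.14 kg/h.
Recycle Q = 0.351×194.14 = 68.145 kg/h.
Combined feed C = 1410 + 68.145 = 1478.1 kg/h.
Overhead M = C − V = 1478.1 − 194.14 = 1284 kg/h.

1284 kg/h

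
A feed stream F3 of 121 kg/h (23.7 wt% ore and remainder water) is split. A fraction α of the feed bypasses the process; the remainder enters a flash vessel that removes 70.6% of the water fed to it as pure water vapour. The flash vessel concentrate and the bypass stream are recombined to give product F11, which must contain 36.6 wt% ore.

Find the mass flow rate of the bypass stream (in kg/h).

41.83 kg/h

All 121×0.237 = 28.677 kg/h of ore reaches F11, so F11 = 28.677/0.366 = 78.352 kg/h and vapour = 42.648 kg/h.
The evaporator receives (1−α)·121 of feed at 0.763 water and removes 0.706 of that water:
0.706×0.763×(1−α)×121 = 42.648
(1−α) = 42.648/65.18 = 0.6543;  α = 0.3457.
Bypass flow = 0.3457×121 = 41.829 kg/h.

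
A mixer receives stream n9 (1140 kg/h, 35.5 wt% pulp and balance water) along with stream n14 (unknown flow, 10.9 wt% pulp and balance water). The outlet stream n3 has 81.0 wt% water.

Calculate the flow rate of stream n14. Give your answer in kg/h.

2322 kg/h

Let n14 be the unknown flow. Total out = 1140 + n14.
water balance: 735.3 + 0.891·n14 = 0.810·(1140 + n14)
(0.891 − 0.810)·n14 = 0.810×1140 − 735.3 = 188.1
n14 = 188.1 / 0.081 = 2322.2 kg/h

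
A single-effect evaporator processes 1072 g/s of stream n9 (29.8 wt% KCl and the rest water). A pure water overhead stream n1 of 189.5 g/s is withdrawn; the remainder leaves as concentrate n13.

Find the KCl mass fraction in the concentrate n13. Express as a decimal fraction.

0.362

KCl is not removed: 1072×0.298 = 319.46 g/s of KCl enters n13.
Concentrate = 1072 − 189.5 = 882.5 g/s.
Mass fraction = 319.46/882.5 = 0.362.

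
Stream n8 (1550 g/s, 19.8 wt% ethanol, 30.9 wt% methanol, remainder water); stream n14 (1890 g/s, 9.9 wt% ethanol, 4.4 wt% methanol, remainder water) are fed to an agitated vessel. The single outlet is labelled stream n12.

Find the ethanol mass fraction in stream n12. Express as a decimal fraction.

0.144

Total flow out = 1550 + 1890 = 3440 g/s.
ethanol in = 1550×0.198 + 1890×0.099 = 494.01 g/s.
ethanol mass fraction in n12 = 494.01/3440 = 0.144.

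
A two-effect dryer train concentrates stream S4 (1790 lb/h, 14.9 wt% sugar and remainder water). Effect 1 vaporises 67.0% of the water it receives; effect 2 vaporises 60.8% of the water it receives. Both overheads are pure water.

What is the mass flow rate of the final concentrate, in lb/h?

463.8 lb/h

water in feed = 1790×0.851 = 1523.3 lb/h.
After stage 1: water left = (1−0.670)×1523.3 = 502.69; stream total = 769.4 lb/h.
After stage 2: water left = (1−0.608)×502.69 = 197.05; final concentrate = 463.76 lb/h.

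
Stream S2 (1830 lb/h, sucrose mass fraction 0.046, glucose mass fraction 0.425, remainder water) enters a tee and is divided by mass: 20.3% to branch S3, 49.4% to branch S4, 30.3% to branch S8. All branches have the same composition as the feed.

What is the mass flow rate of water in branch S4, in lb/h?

478.2 lb/h

Branch S4 total = 0.494×1830 = 904.02 lb/h.
water in S4 = 0.529×904.02 = 478.23 lb/h.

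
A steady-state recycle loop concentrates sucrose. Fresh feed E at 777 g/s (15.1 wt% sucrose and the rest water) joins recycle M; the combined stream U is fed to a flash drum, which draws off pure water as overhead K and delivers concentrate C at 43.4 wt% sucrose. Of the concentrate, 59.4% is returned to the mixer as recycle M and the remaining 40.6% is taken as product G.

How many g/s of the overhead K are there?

Overall sucrose balance (none leaves overhead): sucrose in fresh feed = sucrose in product, i.e. 777×0.151 = (1−0.594)·C·0.434.
C = 117.33/(0.434×0.406) = 665.86 g/s.
Recycle M = 0.594×665.86 = 395.52 g/s.
Combined feed U = 777 + 395.52 = 1172.5 g/s.
Overhead K = U − C = 1172.5 − 665.86 = 506.66 g/s.

506.7 g/s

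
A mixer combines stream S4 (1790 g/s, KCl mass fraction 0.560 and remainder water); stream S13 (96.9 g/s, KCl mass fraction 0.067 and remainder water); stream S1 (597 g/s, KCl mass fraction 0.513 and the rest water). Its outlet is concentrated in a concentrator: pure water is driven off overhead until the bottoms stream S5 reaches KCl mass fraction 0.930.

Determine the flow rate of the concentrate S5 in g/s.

1414 g/s

KCl entering = 1790×0.560 + 96.9×0.067 + 597×0.513 = 1315.2 g/s.
All KCl reports to S5, so S5 = 1315.2/0.930 = 1414.1 g/s.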